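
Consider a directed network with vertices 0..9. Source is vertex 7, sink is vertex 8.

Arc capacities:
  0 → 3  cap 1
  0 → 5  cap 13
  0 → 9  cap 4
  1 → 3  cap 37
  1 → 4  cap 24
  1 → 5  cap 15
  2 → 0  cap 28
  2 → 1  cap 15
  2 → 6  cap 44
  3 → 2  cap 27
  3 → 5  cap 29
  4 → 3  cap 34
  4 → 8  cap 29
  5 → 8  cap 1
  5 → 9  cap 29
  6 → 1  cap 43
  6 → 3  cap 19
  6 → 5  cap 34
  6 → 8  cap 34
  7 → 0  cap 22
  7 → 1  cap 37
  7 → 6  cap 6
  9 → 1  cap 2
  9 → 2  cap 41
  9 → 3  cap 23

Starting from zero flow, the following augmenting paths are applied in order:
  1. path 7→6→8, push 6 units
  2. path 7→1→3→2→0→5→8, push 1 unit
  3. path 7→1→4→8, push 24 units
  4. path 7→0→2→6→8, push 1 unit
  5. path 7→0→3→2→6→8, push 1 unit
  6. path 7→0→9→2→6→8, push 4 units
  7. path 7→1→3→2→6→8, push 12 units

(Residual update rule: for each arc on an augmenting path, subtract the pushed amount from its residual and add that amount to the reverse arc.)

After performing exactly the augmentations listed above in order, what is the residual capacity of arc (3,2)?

Residual capacity of (3,2): 13

after path 1 (7→6→8, push 6): res(3,2)=27
after path 2 (7→1→3→2→0→5→8, push 1): res(3,2)=26
after path 3 (7→1→4→8, push 24): res(3,2)=26
after path 4 (7→0→2→6→8, push 1): res(3,2)=26
after path 5 (7→0→3→2→6→8, push 1): res(3,2)=25
after path 6 (7→0→9→2→6→8, push 4): res(3,2)=25
after path 7 (7→1→3→2→6→8, push 12): res(3,2)=13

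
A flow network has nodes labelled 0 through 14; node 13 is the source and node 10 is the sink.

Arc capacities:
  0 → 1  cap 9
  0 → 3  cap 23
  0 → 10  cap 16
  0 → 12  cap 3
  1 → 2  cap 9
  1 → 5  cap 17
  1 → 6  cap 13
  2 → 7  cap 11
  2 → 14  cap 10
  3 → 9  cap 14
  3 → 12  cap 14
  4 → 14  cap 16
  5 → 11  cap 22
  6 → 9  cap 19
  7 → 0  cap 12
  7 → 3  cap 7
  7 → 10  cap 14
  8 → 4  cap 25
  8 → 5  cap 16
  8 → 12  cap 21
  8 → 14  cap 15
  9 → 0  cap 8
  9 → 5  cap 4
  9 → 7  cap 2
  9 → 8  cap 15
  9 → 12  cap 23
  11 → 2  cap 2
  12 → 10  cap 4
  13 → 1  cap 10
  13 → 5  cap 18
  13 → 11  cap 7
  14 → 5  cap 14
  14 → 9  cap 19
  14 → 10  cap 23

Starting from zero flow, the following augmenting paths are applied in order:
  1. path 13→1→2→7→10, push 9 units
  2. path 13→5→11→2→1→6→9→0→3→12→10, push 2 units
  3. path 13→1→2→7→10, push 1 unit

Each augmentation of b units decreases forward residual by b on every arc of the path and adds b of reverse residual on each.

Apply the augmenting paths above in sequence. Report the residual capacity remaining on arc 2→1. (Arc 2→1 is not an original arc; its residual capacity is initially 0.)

after path 1 (13→1→2→7→10, push 9): res(2,1)=9
after path 2 (13→5→11→2→1→6→9→0→3→12→10, push 2): res(2,1)=7
after path 3 (13→1→2→7→10, push 1): res(2,1)=8

Residual capacity of (2,1): 8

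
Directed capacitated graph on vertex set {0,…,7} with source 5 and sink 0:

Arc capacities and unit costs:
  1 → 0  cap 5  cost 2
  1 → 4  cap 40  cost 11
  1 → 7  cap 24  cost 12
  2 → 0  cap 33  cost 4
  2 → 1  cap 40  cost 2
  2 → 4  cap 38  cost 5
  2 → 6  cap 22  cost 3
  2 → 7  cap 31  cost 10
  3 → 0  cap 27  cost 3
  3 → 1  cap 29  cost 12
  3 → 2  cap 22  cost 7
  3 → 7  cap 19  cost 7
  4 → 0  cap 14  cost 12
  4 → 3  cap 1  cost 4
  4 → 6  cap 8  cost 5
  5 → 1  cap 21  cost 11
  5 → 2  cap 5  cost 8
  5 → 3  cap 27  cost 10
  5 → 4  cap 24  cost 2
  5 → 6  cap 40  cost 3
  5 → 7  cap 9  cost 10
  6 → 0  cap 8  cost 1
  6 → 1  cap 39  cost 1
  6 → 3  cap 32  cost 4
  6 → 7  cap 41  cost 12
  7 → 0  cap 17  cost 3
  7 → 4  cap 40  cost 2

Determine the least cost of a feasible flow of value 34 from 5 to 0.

Minimum cost for 34 units: 271

shortest-cost path #1: 5→6→0 push 8 @ unit cost 4 (adds 32)
shortest-cost path #2: 5→6→1→0 push 5 @ unit cost 6 (adds 30)
shortest-cost path #3: 5→4→3→0 push 1 @ unit cost 9 (adds 9)
shortest-cost path #4: 5→6→3→0 push 20 @ unit cost 10 (adds 200)
total cost = 271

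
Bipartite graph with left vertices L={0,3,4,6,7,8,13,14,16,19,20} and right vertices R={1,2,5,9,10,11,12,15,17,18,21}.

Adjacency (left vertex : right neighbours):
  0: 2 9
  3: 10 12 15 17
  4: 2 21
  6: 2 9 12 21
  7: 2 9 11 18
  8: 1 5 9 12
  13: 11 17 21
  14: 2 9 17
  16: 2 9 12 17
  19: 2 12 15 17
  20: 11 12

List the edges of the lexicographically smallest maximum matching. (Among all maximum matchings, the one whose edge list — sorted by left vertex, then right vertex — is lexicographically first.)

|M| = 10 (so the lex-smallest maximum matching has 10 edges)
process left vertices in ascending order; for each, take the smallest-labelled available neighbour that still permits 10 edges overall, or leave it unmatched if none does
lex-smallest matching: {0-2, 3-10, 4-21, 6-9, 7-18, 8-1, 13-11, 14-17, 16-12, 19-15}

Lex-smallest maximum matching: {(0,2), (3,10), (4,21), (6,9), (7,18), (8,1), (13,11), (14,17), (16,12), (19,15)}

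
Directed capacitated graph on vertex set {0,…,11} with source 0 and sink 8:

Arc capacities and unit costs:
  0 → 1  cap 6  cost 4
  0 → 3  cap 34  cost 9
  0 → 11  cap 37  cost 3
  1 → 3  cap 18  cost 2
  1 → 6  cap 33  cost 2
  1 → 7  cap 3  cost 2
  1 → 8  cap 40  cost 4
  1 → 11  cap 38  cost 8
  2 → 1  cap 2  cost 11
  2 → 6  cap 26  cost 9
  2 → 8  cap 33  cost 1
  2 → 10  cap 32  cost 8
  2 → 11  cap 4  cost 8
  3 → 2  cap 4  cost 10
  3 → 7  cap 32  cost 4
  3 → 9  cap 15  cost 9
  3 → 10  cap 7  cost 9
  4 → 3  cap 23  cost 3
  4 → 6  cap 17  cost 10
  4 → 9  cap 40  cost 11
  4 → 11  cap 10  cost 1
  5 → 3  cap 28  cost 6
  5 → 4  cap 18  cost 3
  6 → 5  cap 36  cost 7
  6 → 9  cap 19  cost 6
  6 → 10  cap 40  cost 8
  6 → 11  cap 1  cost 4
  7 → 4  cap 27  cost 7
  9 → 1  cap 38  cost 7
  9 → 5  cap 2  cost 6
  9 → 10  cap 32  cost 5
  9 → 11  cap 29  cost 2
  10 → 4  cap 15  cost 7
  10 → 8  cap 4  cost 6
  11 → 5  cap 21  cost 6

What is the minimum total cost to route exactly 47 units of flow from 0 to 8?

shortest-cost path #1: 0→1→8 push 6 @ unit cost 8 (adds 48)
shortest-cost path #2: 0→3→2→8 push 4 @ unit cost 20 (adds 80)
shortest-cost path #3: 0→3→10→8 push 4 @ unit cost 24 (adds 96)
shortest-cost path #4: 0→3→9→1→8 push 15 @ unit cost 29 (adds 435)
shortest-cost path #5: 0→11→5→4→9→1→8 push 18 @ unit cost 34 (adds 612)
total cost = 1271

Minimum cost for 47 units: 1271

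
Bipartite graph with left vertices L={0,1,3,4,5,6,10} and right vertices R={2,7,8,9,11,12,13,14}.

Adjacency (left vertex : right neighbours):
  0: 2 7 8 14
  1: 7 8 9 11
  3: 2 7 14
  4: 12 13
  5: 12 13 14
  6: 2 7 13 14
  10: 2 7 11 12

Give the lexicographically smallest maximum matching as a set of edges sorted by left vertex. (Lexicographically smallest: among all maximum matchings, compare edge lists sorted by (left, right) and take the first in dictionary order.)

Lex-smallest maximum matching: {(0,2), (1,8), (3,7), (4,12), (5,13), (6,14), (10,11)}

|M| = 7 (so the lex-smallest maximum matching has 7 edges)
process left vertices in ascending order; for each, take the smallest-labelled available neighbour that still permits 7 edges overall, or leave it unmatched if none does
lex-smallest matching: {0-2, 1-8, 3-7, 4-12, 5-13, 6-14, 10-11}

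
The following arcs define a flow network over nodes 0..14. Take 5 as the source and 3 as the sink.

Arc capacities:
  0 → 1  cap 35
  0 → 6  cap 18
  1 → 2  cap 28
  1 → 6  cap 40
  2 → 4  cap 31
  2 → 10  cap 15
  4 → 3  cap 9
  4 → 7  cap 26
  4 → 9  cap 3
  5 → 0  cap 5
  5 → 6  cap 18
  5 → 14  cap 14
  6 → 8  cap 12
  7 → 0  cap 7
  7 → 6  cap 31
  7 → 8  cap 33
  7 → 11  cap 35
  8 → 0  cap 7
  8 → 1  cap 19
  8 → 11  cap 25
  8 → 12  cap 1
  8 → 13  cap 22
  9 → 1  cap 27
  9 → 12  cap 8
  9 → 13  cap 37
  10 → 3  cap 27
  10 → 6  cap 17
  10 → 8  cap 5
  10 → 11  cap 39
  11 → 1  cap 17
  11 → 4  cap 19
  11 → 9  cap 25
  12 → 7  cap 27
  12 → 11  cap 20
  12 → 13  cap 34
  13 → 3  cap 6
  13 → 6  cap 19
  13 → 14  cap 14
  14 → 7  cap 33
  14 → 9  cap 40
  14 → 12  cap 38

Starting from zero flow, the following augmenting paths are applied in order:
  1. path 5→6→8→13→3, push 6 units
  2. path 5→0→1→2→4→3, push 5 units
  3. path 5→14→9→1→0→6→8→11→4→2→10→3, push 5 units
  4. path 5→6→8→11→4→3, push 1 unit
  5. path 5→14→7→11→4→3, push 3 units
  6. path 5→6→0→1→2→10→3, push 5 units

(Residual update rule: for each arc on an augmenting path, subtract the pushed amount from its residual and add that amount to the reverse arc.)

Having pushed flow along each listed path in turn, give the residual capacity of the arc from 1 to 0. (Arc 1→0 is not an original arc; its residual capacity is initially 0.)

Residual capacity of (1,0): 5

after path 1 (5→6→8→13→3, push 6): res(1,0)=0
after path 2 (5→0→1→2→4→3, push 5): res(1,0)=5
after path 3 (5→14→9→1→0→6→8→11→4→2→10→3, push 5): res(1,0)=0
after path 4 (5→6→8→11→4→3, push 1): res(1,0)=0
after path 5 (5→14→7→11→4→3, push 3): res(1,0)=0
after path 6 (5→6→0→1→2→10→3, push 5): res(1,0)=5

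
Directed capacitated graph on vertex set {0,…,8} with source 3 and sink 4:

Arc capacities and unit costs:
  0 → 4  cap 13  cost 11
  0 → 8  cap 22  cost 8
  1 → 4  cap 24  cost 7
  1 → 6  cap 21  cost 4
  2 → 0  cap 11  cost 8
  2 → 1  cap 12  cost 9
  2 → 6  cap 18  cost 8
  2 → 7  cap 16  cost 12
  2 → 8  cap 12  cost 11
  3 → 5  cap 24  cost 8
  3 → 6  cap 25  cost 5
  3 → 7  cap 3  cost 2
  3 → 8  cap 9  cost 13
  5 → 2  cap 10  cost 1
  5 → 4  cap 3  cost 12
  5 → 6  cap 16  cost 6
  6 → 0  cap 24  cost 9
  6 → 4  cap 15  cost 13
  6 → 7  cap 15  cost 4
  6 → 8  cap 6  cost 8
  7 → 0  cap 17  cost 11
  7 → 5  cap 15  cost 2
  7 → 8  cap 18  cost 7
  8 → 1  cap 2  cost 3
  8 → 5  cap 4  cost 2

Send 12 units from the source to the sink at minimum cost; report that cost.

shortest-cost path #1: 3→7→5→4 push 3 @ unit cost 16 (adds 48)
shortest-cost path #2: 3→6→4 push 9 @ unit cost 18 (adds 162)
total cost = 210

Minimum cost for 12 units: 210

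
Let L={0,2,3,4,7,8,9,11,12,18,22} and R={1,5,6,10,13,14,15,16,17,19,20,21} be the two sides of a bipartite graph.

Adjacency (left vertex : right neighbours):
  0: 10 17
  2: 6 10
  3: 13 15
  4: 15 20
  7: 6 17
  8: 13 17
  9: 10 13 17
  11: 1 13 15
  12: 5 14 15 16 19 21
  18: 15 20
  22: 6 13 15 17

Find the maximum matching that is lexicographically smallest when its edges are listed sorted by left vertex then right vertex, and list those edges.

|M| = 8 (so the lex-smallest maximum matching has 8 edges)
process left vertices in ascending order; for each, take the smallest-labelled available neighbour that still permits 8 edges overall, or leave it unmatched if none does
lex-smallest matching: {0-10, 2-6, 3-13, 4-15, 7-17, 11-1, 12-5, 18-20}

Lex-smallest maximum matching: {(0,10), (2,6), (3,13), (4,15), (7,17), (11,1), (12,5), (18,20)}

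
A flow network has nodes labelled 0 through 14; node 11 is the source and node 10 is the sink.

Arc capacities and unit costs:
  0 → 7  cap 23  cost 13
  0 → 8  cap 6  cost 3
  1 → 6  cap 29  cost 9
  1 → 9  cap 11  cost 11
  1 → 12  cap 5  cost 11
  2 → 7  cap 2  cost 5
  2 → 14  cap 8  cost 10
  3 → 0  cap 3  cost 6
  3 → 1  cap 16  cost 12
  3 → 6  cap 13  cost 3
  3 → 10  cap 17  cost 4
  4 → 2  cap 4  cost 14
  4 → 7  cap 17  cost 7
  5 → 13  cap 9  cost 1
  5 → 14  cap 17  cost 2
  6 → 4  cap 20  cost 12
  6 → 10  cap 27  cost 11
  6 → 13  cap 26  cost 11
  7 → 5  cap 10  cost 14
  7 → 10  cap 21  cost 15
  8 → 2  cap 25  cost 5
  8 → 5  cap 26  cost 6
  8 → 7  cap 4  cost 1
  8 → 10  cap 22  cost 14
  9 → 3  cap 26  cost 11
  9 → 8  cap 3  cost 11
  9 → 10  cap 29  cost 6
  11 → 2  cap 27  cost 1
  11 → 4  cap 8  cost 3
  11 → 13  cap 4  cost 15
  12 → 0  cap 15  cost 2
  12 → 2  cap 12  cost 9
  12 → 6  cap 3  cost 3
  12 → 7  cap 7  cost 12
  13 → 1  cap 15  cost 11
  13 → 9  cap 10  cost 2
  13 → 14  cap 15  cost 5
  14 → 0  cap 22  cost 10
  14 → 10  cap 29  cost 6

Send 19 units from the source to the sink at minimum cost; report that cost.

Minimum cost for 19 units: 395

shortest-cost path #1: 11→2→14→10 push 8 @ unit cost 17 (adds 136)
shortest-cost path #2: 11→2→7→10 push 2 @ unit cost 21 (adds 42)
shortest-cost path #3: 11→13→9→10 push 4 @ unit cost 23 (adds 92)
shortest-cost path #4: 11→4→7→10 push 5 @ unit cost 25 (adds 125)
total cost = 395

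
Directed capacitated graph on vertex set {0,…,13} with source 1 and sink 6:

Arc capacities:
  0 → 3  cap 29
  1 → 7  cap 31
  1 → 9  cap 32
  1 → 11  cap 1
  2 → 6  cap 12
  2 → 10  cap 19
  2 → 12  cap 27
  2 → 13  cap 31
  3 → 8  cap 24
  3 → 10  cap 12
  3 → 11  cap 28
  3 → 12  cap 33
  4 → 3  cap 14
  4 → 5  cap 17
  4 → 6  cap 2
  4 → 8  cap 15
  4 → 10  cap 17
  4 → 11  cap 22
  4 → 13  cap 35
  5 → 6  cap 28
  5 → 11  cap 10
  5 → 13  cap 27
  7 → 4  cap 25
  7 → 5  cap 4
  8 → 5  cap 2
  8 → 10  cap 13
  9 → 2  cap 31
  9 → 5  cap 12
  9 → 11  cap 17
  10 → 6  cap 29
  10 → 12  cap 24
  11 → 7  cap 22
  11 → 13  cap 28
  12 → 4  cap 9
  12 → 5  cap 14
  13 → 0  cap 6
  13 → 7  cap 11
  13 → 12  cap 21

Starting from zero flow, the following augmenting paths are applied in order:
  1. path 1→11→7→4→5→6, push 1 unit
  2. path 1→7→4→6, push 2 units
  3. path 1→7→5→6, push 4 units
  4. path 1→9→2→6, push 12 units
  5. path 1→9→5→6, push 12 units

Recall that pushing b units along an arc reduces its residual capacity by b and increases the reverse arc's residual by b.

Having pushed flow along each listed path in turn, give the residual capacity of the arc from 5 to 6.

Residual capacity of (5,6): 11

after path 1 (1→11→7→4→5→6, push 1): res(5,6)=27
after path 2 (1→7→4→6, push 2): res(5,6)=27
after path 3 (1→7→5→6, push 4): res(5,6)=23
after path 4 (1→9→2→6, push 12): res(5,6)=23
after path 5 (1→9→5→6, push 12): res(5,6)=11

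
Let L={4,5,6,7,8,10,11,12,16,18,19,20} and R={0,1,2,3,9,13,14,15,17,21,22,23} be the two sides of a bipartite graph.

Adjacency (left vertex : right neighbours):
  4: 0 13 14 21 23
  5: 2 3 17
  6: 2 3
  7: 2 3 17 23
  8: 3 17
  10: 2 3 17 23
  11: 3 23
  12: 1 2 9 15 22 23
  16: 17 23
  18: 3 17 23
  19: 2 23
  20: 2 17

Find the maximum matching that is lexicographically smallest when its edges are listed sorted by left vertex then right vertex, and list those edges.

Lex-smallest maximum matching: {(4,0), (5,2), (6,3), (7,17), (10,23), (12,1)}

|M| = 6 (so the lex-smallest maximum matching has 6 edges)
process left vertices in ascending order; for each, take the smallest-labelled available neighbour that still permits 6 edges overall, or leave it unmatched if none does
lex-smallest matching: {4-0, 5-2, 6-3, 7-17, 10-23, 12-1}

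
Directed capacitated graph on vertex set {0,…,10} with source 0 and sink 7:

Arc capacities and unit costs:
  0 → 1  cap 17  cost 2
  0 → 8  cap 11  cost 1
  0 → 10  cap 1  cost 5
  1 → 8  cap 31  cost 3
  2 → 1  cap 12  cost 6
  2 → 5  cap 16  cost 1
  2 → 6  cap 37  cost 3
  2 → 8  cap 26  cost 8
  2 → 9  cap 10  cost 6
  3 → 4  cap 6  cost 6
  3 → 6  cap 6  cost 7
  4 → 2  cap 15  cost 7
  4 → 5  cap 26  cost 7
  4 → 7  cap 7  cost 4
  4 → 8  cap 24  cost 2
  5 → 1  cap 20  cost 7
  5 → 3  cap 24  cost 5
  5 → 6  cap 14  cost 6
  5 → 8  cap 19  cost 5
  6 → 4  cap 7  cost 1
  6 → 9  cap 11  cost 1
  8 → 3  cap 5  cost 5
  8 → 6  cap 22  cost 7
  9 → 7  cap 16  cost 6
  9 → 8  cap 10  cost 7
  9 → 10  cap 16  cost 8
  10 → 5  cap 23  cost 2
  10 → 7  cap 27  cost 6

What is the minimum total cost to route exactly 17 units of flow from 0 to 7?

shortest-cost path #1: 0→10→7 push 1 @ unit cost 11 (adds 11)
shortest-cost path #2: 0→8→6→4→7 push 7 @ unit cost 13 (adds 91)
shortest-cost path #3: 0→8→6→9→7 push 4 @ unit cost 15 (adds 60)
shortest-cost path #4: 0→1→8→6→9→7 push 5 @ unit cost 19 (adds 95)
total cost = 257

Minimum cost for 17 units: 257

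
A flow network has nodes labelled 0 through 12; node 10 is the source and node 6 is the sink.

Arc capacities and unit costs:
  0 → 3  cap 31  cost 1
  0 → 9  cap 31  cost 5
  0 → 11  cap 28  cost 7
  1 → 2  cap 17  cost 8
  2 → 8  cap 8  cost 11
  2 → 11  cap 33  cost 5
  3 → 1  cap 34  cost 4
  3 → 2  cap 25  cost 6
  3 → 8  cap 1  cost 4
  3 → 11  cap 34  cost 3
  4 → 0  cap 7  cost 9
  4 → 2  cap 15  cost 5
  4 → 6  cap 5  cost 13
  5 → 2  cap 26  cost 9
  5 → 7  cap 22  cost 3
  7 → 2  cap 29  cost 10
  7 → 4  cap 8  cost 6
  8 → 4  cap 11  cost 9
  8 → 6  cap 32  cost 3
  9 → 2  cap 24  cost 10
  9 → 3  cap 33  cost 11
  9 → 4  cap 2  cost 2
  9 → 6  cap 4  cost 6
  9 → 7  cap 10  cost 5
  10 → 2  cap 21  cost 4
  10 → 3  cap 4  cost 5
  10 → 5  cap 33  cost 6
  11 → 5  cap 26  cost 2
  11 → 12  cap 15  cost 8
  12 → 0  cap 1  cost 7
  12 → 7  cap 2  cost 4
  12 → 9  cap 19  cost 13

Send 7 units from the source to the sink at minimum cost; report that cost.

Minimum cost for 7 units: 120

shortest-cost path #1: 10→3→8→6 push 1 @ unit cost 12 (adds 12)
shortest-cost path #2: 10→2→8→6 push 6 @ unit cost 18 (adds 108)
total cost = 120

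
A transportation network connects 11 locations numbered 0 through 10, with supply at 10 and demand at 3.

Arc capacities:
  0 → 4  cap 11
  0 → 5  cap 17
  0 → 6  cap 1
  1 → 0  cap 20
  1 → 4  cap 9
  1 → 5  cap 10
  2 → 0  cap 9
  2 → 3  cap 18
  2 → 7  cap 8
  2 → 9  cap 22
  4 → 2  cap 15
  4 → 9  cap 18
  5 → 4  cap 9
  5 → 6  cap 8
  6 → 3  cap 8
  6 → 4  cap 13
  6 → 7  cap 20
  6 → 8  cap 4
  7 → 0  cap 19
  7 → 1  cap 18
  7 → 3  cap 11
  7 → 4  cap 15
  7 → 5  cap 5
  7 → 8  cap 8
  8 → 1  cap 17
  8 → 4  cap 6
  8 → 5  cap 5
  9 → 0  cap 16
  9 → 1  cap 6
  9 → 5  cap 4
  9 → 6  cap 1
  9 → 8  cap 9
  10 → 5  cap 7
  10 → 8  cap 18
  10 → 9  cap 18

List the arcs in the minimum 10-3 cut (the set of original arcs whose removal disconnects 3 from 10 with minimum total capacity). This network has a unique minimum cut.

augment #1: 10→5→6→3 push 7
augment #2: 10→9→6→3 push 1
augment #3: 10→8→4→2→3 push 6
augment #4: 10→8→1→4→2→3 push 9
augment #5: 10→8→5→6→7→3 push 1
augment #6: 10→9→0→6→7→3 push 1
max flow = 25; residual-reachable set from 10 gives S-side
cut edges (S→T): {(0,6), (4,2), (5,6), (9,6)} total cap 25

Min-cut arcs: {(0,6), (4,2), (5,6), (9,6)} (total capacity 25)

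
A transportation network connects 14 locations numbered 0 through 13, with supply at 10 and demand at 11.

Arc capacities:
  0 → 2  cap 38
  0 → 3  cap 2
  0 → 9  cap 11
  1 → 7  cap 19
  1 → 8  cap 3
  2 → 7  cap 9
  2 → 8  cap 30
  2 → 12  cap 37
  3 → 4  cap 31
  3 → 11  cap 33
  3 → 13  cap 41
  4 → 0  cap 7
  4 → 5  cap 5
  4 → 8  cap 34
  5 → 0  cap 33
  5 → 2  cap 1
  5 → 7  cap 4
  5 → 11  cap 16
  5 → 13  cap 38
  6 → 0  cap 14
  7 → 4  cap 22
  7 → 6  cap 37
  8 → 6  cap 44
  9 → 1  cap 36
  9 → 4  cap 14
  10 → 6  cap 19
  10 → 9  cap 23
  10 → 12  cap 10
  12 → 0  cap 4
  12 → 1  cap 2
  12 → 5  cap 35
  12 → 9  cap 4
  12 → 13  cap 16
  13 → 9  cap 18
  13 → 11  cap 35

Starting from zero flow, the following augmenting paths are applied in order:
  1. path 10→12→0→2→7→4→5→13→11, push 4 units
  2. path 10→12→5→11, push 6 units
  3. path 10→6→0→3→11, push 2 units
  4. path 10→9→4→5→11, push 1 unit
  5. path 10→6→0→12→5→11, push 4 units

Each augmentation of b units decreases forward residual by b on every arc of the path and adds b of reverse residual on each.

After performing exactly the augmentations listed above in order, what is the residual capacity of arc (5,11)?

after path 1 (10→12→0→2→7→4→5→13→11, push 4): res(5,11)=16
after path 2 (10→12→5→11, push 6): res(5,11)=10
after path 3 (10→6→0→3→11, push 2): res(5,11)=10
after path 4 (10→9→4→5→11, push 1): res(5,11)=9
after path 5 (10→6→0→12→5→11, push 4): res(5,11)=5

Residual capacity of (5,11): 5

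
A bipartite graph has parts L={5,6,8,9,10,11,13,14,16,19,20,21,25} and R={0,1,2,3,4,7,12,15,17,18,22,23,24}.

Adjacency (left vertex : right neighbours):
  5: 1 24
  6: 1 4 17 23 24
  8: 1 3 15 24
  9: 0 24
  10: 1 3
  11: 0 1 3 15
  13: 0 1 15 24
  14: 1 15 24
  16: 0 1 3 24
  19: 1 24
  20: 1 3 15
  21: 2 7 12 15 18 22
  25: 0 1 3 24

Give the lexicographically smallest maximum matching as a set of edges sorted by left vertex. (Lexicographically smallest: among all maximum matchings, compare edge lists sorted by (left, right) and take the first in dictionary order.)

Lex-smallest maximum matching: {(5,1), (6,4), (8,3), (9,0), (11,15), (13,24), (21,2)}

|M| = 7 (so the lex-smallest maximum matching has 7 edges)
process left vertices in ascending order; for each, take the smallest-labelled available neighbour that still permits 7 edges overall, or leave it unmatched if none does
lex-smallest matching: {5-1, 6-4, 8-3, 9-0, 11-15, 13-24, 21-2}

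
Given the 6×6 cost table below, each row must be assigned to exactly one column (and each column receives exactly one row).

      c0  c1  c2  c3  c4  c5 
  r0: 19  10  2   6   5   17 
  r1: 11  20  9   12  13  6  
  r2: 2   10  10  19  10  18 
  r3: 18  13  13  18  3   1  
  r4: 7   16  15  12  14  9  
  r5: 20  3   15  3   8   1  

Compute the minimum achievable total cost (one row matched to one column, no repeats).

Minimum assignment cost: 28

optimal assignment: row0→col2 (cost 2), row1→col5 (cost 6), row2→col0 (cost 2), row3→col4 (cost 3), row4→col3 (cost 12), row5→col1 (cost 3)
total = 2 + 6 + 2 + 3 + 12 + 3 = 28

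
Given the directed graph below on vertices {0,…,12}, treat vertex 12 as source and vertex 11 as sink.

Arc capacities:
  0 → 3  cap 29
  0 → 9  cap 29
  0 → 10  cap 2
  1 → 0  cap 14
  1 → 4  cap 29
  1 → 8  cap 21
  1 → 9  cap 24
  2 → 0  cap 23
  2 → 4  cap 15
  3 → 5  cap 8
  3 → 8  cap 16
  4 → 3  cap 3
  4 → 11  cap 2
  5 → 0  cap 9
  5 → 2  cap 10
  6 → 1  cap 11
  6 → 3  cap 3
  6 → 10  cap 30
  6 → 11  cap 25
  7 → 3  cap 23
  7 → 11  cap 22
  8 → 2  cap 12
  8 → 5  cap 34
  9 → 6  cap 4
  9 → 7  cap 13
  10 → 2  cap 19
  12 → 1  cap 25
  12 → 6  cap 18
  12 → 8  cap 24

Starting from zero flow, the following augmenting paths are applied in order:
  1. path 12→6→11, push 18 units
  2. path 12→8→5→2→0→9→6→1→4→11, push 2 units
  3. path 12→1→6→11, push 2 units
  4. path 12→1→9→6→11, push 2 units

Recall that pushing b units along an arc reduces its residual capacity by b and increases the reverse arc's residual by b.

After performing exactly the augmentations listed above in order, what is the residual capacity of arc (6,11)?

after path 1 (12→6→11, push 18): res(6,11)=7
after path 2 (12→8→5→2→0→9→6→1→4→11, push 2): res(6,11)=7
after path 3 (12→1→6→11, push 2): res(6,11)=5
after path 4 (12→1→9→6→11, push 2): res(6,11)=3

Residual capacity of (6,11): 3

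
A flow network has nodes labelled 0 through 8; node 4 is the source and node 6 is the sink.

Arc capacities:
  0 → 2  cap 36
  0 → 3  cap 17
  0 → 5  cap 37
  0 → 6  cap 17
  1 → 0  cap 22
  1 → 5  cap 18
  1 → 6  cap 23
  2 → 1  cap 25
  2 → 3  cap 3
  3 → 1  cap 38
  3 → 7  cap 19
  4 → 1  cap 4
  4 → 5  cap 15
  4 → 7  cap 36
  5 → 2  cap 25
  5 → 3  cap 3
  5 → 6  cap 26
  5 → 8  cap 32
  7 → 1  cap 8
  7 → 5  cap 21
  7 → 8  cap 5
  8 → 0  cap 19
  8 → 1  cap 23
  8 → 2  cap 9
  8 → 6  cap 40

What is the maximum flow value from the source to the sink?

Maximum flow value: 53

augment #1: 4→1→6 bottleneck 4, total now 4
augment #2: 4→5→6 bottleneck 15, total now 19
augment #3: 4→7→1→6 bottleneck 8, total now 27
augment #4: 4→7→5→6 bottleneck 11, total now 38
augment #5: 4→7→8→6 bottleneck 5, total now 43
augment #6: 4→7→5→8→6 bottleneck 10, total now 53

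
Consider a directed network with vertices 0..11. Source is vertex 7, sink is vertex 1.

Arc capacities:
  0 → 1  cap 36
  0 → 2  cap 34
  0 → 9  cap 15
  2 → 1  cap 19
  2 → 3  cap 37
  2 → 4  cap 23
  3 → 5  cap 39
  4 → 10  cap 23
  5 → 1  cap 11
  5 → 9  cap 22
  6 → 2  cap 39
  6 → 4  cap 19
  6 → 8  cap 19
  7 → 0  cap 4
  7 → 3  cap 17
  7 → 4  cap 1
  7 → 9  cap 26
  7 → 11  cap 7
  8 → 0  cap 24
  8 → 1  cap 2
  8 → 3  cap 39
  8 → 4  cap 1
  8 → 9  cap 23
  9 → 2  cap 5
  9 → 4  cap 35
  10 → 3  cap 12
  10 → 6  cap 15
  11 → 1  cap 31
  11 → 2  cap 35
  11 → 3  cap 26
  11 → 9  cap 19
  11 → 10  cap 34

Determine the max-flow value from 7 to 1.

Maximum flow value: 42

augment #1: 7→0→1 bottleneck 4, total now 4
augment #2: 7→11→1 bottleneck 7, total now 11
augment #3: 7→3→5→1 bottleneck 11, total now 22
augment #4: 7→9→2→1 bottleneck 5, total now 27
augment #5: 7→4→10→6→2→1 bottleneck 1, total now 28
augment #6: 7→9→4→10→6→2→1 bottleneck 13, total now 41
augment #7: 7→9→4→10→6→8→1 bottleneck 1, total now 42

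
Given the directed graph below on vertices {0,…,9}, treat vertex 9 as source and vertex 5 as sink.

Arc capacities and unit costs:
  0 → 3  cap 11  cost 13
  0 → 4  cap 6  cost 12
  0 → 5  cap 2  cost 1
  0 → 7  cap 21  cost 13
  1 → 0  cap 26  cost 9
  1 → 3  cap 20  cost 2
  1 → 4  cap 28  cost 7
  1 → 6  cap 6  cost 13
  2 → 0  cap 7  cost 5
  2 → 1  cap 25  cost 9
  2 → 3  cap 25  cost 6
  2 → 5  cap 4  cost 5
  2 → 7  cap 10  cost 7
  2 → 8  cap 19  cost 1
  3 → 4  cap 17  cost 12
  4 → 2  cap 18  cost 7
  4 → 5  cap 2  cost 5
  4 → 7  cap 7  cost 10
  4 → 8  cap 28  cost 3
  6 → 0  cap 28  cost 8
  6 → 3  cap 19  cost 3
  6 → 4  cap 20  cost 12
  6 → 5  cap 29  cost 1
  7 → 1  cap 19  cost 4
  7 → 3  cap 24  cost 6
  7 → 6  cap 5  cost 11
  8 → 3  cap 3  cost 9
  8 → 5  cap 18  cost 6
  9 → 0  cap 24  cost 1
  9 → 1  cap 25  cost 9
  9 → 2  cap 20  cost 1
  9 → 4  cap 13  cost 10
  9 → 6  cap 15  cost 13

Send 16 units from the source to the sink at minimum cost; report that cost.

Minimum cost for 16 units: 108

shortest-cost path #1: 9→0→5 push 2 @ unit cost 2 (adds 4)
shortest-cost path #2: 9→2→5 push 4 @ unit cost 6 (adds 24)
shortest-cost path #3: 9→2→8→5 push 10 @ unit cost 8 (adds 80)
total cost = 108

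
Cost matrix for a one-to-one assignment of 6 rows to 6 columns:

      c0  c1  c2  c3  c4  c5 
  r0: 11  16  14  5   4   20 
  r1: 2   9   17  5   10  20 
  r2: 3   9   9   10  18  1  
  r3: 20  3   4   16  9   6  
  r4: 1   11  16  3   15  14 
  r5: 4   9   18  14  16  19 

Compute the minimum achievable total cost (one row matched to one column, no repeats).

Minimum assignment cost: 23

optimal assignment: row0→col4 (cost 4), row1→col0 (cost 2), row2→col5 (cost 1), row3→col2 (cost 4), row4→col3 (cost 3), row5→col1 (cost 9)
total = 4 + 2 + 1 + 4 + 3 + 9 = 23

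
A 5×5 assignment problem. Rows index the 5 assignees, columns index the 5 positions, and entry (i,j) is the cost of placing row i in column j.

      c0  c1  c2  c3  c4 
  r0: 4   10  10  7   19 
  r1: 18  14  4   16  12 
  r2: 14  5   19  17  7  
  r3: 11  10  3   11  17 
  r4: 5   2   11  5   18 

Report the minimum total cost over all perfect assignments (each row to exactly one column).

optimal assignment: row0→col0 (cost 4), row1→col2 (cost 4), row2→col4 (cost 7), row3→col3 (cost 11), row4→col1 (cost 2)
total = 4 + 4 + 7 + 11 + 2 = 28

Minimum assignment cost: 28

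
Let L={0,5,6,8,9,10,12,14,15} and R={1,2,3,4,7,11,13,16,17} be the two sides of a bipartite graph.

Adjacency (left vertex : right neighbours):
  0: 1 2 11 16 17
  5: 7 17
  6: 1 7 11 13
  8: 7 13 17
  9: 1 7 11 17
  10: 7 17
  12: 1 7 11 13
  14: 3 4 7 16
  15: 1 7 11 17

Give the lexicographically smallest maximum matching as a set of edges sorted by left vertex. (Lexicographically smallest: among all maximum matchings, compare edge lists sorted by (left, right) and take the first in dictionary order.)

Lex-smallest maximum matching: {(0,2), (5,7), (6,1), (8,13), (9,11), (10,17), (14,3)}

|M| = 7 (so the lex-smallest maximum matching has 7 edges)
process left vertices in ascending order; for each, take the smallest-labelled available neighbour that still permits 7 edges overall, or leave it unmatched if none does
lex-smallest matching: {0-2, 5-7, 6-1, 8-13, 9-11, 10-17, 14-3}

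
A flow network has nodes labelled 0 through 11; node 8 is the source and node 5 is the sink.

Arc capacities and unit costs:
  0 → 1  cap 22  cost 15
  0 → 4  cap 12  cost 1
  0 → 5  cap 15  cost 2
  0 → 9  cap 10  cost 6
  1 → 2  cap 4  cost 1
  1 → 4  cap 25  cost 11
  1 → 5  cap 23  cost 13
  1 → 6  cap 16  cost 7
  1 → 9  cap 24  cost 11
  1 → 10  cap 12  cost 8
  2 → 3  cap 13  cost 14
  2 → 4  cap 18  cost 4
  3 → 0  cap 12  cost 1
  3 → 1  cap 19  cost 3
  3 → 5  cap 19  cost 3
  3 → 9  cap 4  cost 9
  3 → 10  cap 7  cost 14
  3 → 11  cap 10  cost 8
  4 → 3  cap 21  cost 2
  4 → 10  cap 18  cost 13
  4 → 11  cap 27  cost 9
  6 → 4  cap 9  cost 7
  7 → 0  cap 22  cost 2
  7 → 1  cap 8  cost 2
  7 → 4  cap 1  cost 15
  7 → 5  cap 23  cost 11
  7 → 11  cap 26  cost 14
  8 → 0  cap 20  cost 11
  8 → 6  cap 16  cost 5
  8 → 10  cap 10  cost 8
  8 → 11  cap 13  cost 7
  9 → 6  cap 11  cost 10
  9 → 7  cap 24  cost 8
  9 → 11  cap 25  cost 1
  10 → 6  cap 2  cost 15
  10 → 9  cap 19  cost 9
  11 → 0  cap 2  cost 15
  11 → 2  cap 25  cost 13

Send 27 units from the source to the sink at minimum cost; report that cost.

Minimum cost for 27 units: 399

shortest-cost path #1: 8→0→5 push 15 @ unit cost 13 (adds 195)
shortest-cost path #2: 8→0→4→3→5 push 5 @ unit cost 17 (adds 85)
shortest-cost path #3: 8→6→4→3→5 push 7 @ unit cost 17 (adds 119)
total cost = 399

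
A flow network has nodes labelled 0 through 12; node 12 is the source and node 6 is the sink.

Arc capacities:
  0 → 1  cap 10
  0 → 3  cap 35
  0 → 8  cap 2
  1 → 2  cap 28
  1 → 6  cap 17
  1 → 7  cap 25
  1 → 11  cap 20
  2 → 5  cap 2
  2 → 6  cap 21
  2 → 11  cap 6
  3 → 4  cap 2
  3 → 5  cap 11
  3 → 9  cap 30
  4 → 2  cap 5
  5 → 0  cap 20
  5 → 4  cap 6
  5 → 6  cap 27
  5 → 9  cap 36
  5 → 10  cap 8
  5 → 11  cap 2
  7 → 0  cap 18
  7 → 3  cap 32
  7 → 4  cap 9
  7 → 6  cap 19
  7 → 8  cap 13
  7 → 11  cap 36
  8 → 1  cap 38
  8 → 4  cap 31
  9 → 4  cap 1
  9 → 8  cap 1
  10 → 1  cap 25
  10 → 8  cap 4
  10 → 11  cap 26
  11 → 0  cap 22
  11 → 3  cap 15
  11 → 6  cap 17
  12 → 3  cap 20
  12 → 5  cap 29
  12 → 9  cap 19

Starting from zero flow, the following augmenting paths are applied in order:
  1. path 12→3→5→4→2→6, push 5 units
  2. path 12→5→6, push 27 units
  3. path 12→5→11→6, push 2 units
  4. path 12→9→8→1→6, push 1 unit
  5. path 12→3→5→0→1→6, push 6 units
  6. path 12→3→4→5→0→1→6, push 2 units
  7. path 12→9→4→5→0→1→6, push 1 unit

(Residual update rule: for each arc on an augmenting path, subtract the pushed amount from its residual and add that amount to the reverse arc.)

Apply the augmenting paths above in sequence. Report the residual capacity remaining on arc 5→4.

Residual capacity of (5,4): 4

after path 1 (12→3→5→4→2→6, push 5): res(5,4)=1
after path 2 (12→5→6, push 27): res(5,4)=1
after path 3 (12→5→11→6, push 2): res(5,4)=1
after path 4 (12→9→8→1→6, push 1): res(5,4)=1
after path 5 (12→3→5→0→1→6, push 6): res(5,4)=1
after path 6 (12→3→4→5→0→1→6, push 2): res(5,4)=3
after path 7 (12→9→4→5→0→1→6, push 1): res(5,4)=4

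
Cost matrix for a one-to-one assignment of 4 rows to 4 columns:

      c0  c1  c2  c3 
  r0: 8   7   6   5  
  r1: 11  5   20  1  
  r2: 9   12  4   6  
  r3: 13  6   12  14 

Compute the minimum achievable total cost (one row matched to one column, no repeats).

Minimum assignment cost: 19

optimal assignment: row0→col0 (cost 8), row1→col3 (cost 1), row2→col2 (cost 4), row3→col1 (cost 6)
total = 8 + 1 + 4 + 6 = 19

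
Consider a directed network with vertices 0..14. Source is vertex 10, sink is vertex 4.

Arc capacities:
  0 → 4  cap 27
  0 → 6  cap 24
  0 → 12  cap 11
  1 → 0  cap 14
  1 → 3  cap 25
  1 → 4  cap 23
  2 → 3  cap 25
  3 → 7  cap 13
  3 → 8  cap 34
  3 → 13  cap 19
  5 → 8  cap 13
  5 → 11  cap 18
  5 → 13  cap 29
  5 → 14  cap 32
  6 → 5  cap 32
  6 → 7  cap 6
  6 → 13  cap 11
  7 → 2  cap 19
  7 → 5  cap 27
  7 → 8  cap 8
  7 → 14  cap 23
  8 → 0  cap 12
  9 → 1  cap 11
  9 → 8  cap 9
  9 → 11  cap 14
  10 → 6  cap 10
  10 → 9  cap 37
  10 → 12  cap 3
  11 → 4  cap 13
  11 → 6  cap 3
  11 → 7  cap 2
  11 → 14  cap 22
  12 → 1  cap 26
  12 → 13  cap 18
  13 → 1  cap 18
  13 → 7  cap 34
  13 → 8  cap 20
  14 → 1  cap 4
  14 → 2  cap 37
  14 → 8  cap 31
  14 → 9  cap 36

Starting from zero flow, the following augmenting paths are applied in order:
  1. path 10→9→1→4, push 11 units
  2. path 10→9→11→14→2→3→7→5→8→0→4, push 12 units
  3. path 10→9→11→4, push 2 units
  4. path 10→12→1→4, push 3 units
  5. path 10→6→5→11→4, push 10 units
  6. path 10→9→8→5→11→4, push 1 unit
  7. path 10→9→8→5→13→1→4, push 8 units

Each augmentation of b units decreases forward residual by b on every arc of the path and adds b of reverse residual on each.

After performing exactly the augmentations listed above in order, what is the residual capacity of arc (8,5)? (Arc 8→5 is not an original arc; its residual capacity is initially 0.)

after path 1 (10→9→1→4, push 11): res(8,5)=0
after path 2 (10→9→11→14→2→3→7→5→8→0→4, push 12): res(8,5)=12
after path 3 (10→9→11→4, push 2): res(8,5)=12
after path 4 (10→12→1→4, push 3): res(8,5)=12
after path 5 (10→6→5→11→4, push 10): res(8,5)=12
after path 6 (10→9→8→5→11→4, push 1): res(8,5)=11
after path 7 (10→9→8→5→13→1→4, push 8): res(8,5)=3

Residual capacity of (8,5): 3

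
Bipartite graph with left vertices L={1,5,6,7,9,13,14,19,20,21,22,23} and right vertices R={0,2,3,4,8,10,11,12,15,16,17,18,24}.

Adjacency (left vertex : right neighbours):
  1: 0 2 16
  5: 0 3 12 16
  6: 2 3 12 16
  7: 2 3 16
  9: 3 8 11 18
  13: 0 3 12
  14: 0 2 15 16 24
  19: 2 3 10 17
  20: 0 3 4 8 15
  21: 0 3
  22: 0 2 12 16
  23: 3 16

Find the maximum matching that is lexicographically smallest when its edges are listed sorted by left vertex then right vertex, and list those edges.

|M| = 9 (so the lex-smallest maximum matching has 9 edges)
process left vertices in ascending order; for each, take the smallest-labelled available neighbour that still permits 9 edges overall, or leave it unmatched if none does
lex-smallest matching: {1-0, 5-3, 6-2, 7-16, 9-8, 13-12, 14-15, 19-10, 20-4}

Lex-smallest maximum matching: {(1,0), (5,3), (6,2), (7,16), (9,8), (13,12), (14,15), (19,10), (20,4)}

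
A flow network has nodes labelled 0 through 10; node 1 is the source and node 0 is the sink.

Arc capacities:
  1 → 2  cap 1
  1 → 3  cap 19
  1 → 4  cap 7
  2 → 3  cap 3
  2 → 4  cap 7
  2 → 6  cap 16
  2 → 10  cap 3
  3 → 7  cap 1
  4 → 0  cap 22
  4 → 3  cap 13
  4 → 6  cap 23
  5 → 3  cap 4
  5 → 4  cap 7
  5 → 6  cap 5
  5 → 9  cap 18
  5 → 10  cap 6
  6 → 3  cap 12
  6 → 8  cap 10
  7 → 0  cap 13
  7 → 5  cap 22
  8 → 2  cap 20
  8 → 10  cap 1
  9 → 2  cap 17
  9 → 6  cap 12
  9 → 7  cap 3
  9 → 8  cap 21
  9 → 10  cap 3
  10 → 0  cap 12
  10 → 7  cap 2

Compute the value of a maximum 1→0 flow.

augment #1: 1→4→0 bottleneck 7, total now 7
augment #2: 1→2→4→0 bottleneck 1, total now 8
augment #3: 1→3→7→0 bottleneck 1, total now 9

Maximum flow value: 9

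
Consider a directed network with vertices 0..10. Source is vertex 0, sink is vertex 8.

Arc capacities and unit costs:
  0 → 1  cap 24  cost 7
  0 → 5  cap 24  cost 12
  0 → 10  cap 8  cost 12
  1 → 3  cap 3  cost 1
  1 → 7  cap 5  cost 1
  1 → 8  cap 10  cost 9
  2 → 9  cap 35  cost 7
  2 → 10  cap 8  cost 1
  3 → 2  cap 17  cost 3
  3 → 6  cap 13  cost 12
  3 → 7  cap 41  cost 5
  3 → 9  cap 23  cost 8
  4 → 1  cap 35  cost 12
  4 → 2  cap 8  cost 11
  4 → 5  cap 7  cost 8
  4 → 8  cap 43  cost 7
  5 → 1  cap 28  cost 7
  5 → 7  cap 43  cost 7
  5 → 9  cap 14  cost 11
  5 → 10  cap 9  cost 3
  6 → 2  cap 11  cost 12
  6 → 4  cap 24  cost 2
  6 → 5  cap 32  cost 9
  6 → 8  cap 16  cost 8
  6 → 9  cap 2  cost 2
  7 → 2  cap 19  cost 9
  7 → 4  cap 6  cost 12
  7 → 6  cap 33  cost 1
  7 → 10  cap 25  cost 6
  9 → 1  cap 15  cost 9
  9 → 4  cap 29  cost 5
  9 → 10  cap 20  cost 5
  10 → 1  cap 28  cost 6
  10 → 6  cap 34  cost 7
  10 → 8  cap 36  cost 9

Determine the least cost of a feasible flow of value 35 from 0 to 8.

Minimum cost for 35 units: 692

shortest-cost path #1: 0→1→8 push 10 @ unit cost 16 (adds 160)
shortest-cost path #2: 0→1→7→6→8 push 5 @ unit cost 17 (adds 85)
shortest-cost path #3: 0→10→8 push 8 @ unit cost 21 (adds 168)
shortest-cost path #4: 0→1→3→2→10→8 push 3 @ unit cost 21 (adds 63)
shortest-cost path #5: 0→5→10→8 push 9 @ unit cost 24 (adds 216)
total cost = 692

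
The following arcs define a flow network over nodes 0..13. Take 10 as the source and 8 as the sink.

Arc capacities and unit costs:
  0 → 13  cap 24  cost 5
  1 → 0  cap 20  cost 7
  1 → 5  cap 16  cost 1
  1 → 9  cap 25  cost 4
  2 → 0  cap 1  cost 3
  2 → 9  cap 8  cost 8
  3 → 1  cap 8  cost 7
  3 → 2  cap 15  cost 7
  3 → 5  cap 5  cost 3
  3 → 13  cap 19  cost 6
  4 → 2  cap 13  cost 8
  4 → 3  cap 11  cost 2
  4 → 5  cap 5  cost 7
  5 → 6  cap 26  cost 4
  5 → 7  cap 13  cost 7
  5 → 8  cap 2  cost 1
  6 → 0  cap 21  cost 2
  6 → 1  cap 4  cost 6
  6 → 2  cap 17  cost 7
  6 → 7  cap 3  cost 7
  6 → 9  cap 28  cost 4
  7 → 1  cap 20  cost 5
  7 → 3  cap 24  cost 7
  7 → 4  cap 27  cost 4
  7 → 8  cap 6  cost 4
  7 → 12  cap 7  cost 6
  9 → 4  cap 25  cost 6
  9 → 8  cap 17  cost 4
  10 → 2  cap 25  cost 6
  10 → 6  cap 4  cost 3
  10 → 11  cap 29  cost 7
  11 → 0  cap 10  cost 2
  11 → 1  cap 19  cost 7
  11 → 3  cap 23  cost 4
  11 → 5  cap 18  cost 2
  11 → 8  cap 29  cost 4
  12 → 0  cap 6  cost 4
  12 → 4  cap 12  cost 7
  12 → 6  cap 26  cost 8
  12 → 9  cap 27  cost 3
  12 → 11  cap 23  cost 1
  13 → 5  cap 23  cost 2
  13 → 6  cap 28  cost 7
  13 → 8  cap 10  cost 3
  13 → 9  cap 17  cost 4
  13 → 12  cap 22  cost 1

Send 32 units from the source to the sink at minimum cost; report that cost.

shortest-cost path #1: 10→11→5→8 push 2 @ unit cost 10 (adds 20)
shortest-cost path #2: 10→11→8 push 27 @ unit cost 11 (adds 297)
shortest-cost path #3: 10→6→9→8 push 3 @ unit cost 11 (adds 33)
total cost = 350

Minimum cost for 32 units: 350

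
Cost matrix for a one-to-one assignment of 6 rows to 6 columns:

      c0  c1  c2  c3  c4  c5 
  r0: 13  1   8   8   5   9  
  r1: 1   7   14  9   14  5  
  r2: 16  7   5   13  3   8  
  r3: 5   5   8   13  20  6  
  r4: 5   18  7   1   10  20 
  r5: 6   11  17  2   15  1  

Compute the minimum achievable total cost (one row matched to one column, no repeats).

Minimum assignment cost: 15

optimal assignment: row0→col1 (cost 1), row1→col0 (cost 1), row2→col4 (cost 3), row3→col2 (cost 8), row4→col3 (cost 1), row5→col5 (cost 1)
total = 1 + 1 + 3 + 8 + 1 + 1 = 15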